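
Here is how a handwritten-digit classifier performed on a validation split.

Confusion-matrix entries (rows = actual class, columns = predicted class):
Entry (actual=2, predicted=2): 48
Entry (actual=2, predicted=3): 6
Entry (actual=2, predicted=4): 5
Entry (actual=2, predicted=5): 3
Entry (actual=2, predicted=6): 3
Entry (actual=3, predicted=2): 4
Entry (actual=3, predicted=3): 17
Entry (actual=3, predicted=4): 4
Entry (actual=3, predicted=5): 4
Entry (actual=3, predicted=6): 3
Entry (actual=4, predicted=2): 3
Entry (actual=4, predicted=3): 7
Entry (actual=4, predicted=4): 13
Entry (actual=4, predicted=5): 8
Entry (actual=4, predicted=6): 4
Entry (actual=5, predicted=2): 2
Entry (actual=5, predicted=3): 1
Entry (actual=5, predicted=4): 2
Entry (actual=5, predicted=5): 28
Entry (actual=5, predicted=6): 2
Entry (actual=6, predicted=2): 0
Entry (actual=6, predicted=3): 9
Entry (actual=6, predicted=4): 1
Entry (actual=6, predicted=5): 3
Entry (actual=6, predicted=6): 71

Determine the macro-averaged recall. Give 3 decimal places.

Per-class recall (TP/(TP+FN)):
  2: TP=48, FN=6+5+3+3=17 → 48/65 = 0.7385
  3: TP=17, FN=4+4+4+3=15 → 17/32 = 0.5313
  4: TP=13, FN=3+7+8+4=22 → 13/35 = 0.3714
  5: TP=28, FN=2+1+2+2=7 → 28/35 = 0.8000
  6: TP=71, FN=0+9+1+3=13 → 71/84 = 0.8452
Macro-recall = mean = (0.7385 + 0.5313 + 0.3714 + 0.8000 + 0.8452) / 5 = 0.657

0.657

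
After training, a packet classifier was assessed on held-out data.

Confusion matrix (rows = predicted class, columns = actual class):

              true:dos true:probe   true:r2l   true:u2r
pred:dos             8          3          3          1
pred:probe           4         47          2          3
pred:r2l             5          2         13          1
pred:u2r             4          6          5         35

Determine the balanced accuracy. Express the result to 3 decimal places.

Balanced accuracy = mean of per-class recall.
  dos: recall = 8/21 = 0.3810
  probe: recall = 47/58 = 0.8103
  r2l: recall = 13/23 = 0.5652
  u2r: recall = 35/40 = 0.8750
Mean = (0.3810 + 0.8103 + 0.5652 + 0.8750) / 4 = 0.658

0.658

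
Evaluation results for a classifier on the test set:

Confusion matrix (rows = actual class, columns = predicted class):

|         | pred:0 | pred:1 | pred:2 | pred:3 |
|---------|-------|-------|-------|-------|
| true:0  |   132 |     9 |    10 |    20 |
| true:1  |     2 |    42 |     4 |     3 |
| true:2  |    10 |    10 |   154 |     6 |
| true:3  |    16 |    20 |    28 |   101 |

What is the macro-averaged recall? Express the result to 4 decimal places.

Per-class recall (TP/(TP+FN)):
  0: TP=132, FN=9+10+20=39 → 132/171 = 0.77193
  1: TP=42, FN=2+4+3=9 → 42/51 = 0.82353
  2: TP=154, FN=10+10+6=26 → 154/180 = 0.85556
  3: TP=101, FN=16+20+28=64 → 101/165 = 0.61212
Macro-recall = mean = (0.77193 + 0.82353 + 0.85556 + 0.61212) / 4 = 0.7658

0.7658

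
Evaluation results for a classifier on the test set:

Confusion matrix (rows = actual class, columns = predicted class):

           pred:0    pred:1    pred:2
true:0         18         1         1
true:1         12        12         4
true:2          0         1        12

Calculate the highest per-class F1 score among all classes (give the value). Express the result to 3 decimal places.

Per-class F1 score (2·TP/(2·TP+FP+FN)):
  0: TP=18, FP=12+0=12, FN=1+1=2 → 36/50 = 0.7200
  1: TP=12, FP=1+1=2, FN=12+4=16 → 24/42 = 0.5714
  2: TP=12, FP=1+4=5, FN=0+1=1 → 24/30 = 0.8000
Highest is class '2' with F1 score = 0.800.

0.800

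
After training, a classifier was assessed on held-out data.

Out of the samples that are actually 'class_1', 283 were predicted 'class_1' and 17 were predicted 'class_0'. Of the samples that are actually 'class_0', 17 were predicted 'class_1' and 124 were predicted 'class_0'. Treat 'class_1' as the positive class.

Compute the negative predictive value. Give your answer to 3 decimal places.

NPV = TN/(TN+FN) = 124/(124+17) = 0.879

0.879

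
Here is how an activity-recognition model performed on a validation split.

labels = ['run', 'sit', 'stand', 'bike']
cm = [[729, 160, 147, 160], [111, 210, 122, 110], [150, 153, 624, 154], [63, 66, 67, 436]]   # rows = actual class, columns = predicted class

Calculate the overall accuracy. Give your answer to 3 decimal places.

Accuracy = trace / total = (729+210+624+436=1999) / 3462 = 1999/3462 = 0.577

0.577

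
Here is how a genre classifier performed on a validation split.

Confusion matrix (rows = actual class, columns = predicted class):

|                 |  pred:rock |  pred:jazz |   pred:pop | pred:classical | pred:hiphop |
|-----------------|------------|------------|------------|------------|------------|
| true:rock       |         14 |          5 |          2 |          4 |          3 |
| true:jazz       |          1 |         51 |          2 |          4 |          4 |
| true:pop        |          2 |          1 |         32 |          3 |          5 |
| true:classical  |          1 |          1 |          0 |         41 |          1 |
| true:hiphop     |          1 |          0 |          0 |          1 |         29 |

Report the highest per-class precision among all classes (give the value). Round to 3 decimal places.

Per-class precision (TP/(TP+FP)):
  rock: TP=14, FP=1+2+1+1=5 → 14/19 = 0.7368
  jazz: TP=51, FP=5+1+1+0=7 → 51/58 = 0.8793
  pop: TP=32, FP=2+2+0+0=4 → 32/36 = 0.8889
  classical: TP=41, FP=4+4+3+1=12 → 41/53 = 0.7736
  hiphop: TP=29, FP=3+4+5+1=13 → 29/42 = 0.6905
Highest is class 'pop' with precision = 0.889.

0.889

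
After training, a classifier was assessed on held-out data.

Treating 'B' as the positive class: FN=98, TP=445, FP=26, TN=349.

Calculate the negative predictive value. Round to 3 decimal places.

NPV = TN/(TN+FN) = 349/(349+98) = 0.781

0.781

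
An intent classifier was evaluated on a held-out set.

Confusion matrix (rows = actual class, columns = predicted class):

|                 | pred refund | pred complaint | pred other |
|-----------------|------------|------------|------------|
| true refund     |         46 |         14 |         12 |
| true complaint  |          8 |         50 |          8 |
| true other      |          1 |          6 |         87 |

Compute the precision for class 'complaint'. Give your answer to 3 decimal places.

0.714

Take TP from the diagonal, FP from the rest of the 'complaint' prediction marginal, FN from the rest of the 'complaint' actual marginal.
precision = TP/(TP+FP).
complaint: TP=50, FP=14+6=20 → 50/70 = 0.7143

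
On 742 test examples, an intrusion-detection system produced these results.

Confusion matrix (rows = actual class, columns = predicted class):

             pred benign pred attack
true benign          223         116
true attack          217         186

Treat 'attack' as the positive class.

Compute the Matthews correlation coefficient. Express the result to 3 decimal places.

MCC = (TP·TN − FP·FN) / √((TP+FP)(TP+FN)(TN+FP)(TN+FN))
Numerator = 186·223 − 116·217 = 16306
Denominator = √(302·403·339·440) = √18153666960 = 134735.5445
MCC = 16306 / 134735.5445 = 0.121

0.121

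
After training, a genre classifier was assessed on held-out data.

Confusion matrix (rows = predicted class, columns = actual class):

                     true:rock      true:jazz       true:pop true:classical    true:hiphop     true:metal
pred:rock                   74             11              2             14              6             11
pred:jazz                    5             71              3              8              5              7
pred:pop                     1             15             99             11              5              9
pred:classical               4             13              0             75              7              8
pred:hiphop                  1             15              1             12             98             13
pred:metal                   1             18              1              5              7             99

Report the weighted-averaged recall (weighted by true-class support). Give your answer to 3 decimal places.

Per-class recall (TP/(TP+FN)):
  rock: TP=74, FN=5+1+4+1+1=12 → 74/86 = 0.8605
  jazz: TP=71, FN=11+15+13+15+18=72 → 71/143 = 0.4965
  pop: TP=99, FN=2+3+0+1+1=7 → 99/106 = 0.9340
  classical: TP=75, FN=14+8+11+12+5=50 → 75/125 = 0.6000
  hiphop: TP=98, FN=6+5+5+7+7=30 → 98/128 = 0.7656
  metal: TP=99, FN=11+7+9+8+13=48 → 99/147 = 0.6735
Weighted-recall = Σ (supportᵢ/N)·recallᵢ with N=735: (86/735)·0.8605 + (143/735)·0.4965 + (106/735)·0.9340 + (125/735)·0.6000 + (128/735)·0.7656 + (147/735)·0.6735 = 0.702

0.702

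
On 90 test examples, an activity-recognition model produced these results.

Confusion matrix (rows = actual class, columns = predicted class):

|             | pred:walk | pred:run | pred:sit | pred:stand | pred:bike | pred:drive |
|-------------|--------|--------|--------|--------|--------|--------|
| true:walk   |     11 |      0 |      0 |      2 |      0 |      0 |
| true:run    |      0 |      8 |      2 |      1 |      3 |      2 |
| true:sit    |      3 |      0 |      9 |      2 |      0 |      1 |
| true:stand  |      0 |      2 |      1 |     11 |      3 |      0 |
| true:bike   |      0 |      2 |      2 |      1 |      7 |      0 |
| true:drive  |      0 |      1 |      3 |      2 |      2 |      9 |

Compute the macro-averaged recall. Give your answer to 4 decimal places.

Per-class recall (TP/(TP+FN)):
  walk: TP=11, FN=0+0+2+0+0=2 → 11/13 = 0.84615
  run: TP=8, FN=0+2+1+3+2=8 → 8/16 = 0.50000
  sit: TP=9, FN=3+0+2+0+1=6 → 9/15 = 0.60000
  stand: TP=11, FN=0+2+1+3+0=6 → 11/17 = 0.64706
  bike: TP=7, FN=0+2+2+1+0=5 → 7/12 = 0.58333
  drive: TP=9, FN=0+1+3+2+2=8 → 9/17 = 0.52941
Macro-recall = mean = (0.84615 + 0.50000 + 0.60000 + 0.64706 + 0.58333 + 0.52941) / 6 = 0.6177

0.6177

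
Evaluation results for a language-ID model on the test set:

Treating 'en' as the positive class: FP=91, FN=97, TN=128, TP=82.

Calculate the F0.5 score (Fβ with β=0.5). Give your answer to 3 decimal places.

Fβ = (1+β²)·TP / ((1+β²)·TP + β²·FN + FP), with β²=1/4
= 1.25·82 / (1.25·82 + 0.25·97 + 91) = 0.471

0.471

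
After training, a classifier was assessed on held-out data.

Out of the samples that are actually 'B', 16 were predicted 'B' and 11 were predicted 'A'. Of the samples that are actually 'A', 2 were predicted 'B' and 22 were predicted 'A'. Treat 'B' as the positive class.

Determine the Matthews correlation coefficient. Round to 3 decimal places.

0.532

MCC = (TP·TN − FP·FN) / √((TP+FP)(TP+FN)(TN+FP)(TN+FN))
Numerator = 16·22 − 2·11 = 330
Denominator = √(18·27·24·33) = √384912 = 620.4128
MCC = 330 / 620.4128 = 0.532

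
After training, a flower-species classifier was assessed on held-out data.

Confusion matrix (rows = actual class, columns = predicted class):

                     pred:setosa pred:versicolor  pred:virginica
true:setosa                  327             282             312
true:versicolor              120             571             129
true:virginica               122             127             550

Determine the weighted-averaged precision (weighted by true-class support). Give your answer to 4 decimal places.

0.5711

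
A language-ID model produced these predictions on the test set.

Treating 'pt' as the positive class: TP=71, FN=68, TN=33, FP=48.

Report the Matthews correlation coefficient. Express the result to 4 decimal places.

MCC = (TP·TN − FP·FN) / √((TP+FP)(TP+FN)(TN+FP)(TN+FN))
Numerator = 71·33 − 48·68 = -921
Denominator = √(119·139·81·101) = √135321921 = 11632.7951
MCC = -921 / 11632.7951 = -0.0792

-0.0792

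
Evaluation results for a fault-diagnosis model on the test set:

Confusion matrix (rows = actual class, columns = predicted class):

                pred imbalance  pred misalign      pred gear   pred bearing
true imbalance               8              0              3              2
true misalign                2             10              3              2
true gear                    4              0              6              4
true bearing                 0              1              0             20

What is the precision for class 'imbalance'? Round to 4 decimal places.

One-vs-rest for 'imbalance': TP = diagonal; FP = other classes predicted 'imbalance'; FN = 'imbalance' predicted as other.
precision = TP/(TP+FP).
imbalance: TP=8, FP=2+4+0=6 → 8/14 = 0.57143

0.5714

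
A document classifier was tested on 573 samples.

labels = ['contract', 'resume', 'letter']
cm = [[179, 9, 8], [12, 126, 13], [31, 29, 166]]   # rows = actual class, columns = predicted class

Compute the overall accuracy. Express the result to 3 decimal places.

Accuracy = trace / total = (179+126+166=471) / 573 = 471/573 = 0.822

0.822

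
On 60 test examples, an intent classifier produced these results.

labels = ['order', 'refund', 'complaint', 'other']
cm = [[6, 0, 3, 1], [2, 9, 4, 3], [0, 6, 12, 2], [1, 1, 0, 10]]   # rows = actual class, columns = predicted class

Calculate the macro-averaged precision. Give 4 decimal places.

Per-class precision (TP/(TP+FP)):
  order: TP=6, FP=2+0+1=3 → 6/9 = 0.66667
  refund: TP=9, FP=0+6+1=7 → 9/16 = 0.56250
  complaint: TP=12, FP=3+4+0=7 → 12/19 = 0.63158
  other: TP=10, FP=1+3+2=6 → 10/16 = 0.62500
Macro-precision = mean = (0.66667 + 0.56250 + 0.63158 + 0.62500) / 4 = 0.6214

0.6214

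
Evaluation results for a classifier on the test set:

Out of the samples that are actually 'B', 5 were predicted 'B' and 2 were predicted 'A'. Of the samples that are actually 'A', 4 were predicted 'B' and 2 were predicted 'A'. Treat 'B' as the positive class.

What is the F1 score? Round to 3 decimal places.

Precision = TP/(TP+FP) = 5/9 = 0.5556
Recall = TP/(TP+FN) = 5/7 = 0.7143
F1 = 2·TP/(2·TP+FP+FN) = 10/16 = 0.625

0.625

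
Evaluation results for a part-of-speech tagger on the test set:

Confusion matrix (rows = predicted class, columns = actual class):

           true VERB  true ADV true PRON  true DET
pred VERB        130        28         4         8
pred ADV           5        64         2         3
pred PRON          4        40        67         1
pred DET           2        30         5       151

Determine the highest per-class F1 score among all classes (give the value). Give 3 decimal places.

0.860

Per-class F1 score (2·TP/(2·TP+FP+FN)):
  VERB: TP=130, FP=28+4+8=40, FN=5+4+2=11 → 260/311 = 0.8360
  ADV: TP=64, FP=5+2+3=10, FN=28+40+30=98 → 128/236 = 0.5424
  PRON: TP=67, FP=4+40+1=45, FN=4+2+5=11 → 134/190 = 0.7053
  DET: TP=151, FP=2+30+5=37, FN=8+3+1=12 → 302/351 = 0.8604
Highest is class 'DET' with F1 score = 0.860.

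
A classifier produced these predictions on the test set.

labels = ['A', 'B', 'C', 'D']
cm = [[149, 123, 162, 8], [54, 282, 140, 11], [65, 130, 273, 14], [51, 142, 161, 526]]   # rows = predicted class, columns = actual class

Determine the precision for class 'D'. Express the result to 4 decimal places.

Treat 'D' as positive and all other classes as negative.
precision = TP/(TP+FP).
D: TP=526, FP=51+142+161=354 → 526/880 = 0.59773

0.5977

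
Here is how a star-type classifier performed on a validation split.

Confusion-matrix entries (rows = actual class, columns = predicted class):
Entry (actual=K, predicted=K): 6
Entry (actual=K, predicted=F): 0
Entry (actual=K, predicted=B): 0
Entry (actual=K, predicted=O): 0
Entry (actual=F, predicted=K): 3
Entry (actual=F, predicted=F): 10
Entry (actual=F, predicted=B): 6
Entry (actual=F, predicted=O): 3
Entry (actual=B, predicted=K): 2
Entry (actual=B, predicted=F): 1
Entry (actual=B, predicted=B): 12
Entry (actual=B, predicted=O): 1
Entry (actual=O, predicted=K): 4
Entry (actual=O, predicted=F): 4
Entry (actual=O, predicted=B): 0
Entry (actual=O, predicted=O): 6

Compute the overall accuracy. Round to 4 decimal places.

0.5862

Accuracy = trace / total = (6+10+12+6=34) / 58 = 34/58 = 0.5862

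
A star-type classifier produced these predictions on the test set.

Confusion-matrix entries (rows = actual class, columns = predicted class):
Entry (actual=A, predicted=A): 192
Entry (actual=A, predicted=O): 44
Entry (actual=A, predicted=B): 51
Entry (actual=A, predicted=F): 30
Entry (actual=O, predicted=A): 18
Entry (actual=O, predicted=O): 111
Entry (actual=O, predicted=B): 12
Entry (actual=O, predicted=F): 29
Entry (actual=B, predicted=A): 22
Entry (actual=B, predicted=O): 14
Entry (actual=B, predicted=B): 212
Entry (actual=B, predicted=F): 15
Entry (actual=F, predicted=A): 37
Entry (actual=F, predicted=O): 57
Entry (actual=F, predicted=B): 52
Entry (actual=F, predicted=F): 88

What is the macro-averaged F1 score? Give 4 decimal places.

Per-class F1 score (2·TP/(2·TP+FP+FN)):
  A: TP=192, FP=18+22+37=77, FN=44+51+30=125 → 384/586 = 0.65529
  O: TP=111, FP=44+14+57=115, FN=18+12+29=59 → 222/396 = 0.56061
  B: TP=212, FP=51+12+52=115, FN=22+14+15=51 → 424/590 = 0.71864
  F: TP=88, FP=30+29+15=74, FN=37+57+52=146 → 176/396 = 0.44444
Macro-F1 score = mean = (0.65529 + 0.56061 + 0.71864 + 0.44444) / 4 = 0.5947

0.5947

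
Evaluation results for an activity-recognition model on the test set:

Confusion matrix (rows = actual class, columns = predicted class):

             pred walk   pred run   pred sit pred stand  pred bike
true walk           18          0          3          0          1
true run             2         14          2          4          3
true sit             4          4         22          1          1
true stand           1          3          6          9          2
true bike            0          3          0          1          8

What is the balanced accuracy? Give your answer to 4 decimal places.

Balanced accuracy = mean of per-class recall.
  walk: recall = 18/22 = 0.81818
  run: recall = 14/25 = 0.56000
  sit: recall = 22/32 = 0.68750
  stand: recall = 9/21 = 0.42857
  bike: recall = 8/12 = 0.66667
Mean = (0.81818 + 0.56000 + 0.68750 + 0.42857 + 0.66667) / 5 = 0.6322

0.6322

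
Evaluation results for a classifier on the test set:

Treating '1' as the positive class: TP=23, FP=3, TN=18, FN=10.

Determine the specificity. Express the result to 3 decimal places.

0.857

Specificity = TN/(TN+FP) = 18/(18+3) = 0.857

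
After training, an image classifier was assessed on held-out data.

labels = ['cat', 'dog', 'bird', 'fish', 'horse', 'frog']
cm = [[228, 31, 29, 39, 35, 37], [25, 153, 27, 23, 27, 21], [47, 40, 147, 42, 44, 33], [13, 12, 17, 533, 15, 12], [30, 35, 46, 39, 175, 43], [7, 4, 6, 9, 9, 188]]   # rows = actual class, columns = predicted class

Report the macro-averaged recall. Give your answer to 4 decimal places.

0.6244

Per-class recall (TP/(TP+FN)):
  cat: TP=228, FN=31+29+39+35+37=171 → 228/399 = 0.57143
  dog: TP=153, FN=25+27+23+27+21=123 → 153/276 = 0.55435
  bird: TP=147, FN=47+40+42+44+33=206 → 147/353 = 0.41643
  fish: TP=533, FN=13+12+17+15+12=69 → 533/602 = 0.88538
  horse: TP=175, FN=30+35+46+39+43=193 → 175/368 = 0.47554
  frog: TP=188, FN=7+4+6+9+9=35 → 188/223 = 0.84305
Macro-recall = mean = (0.57143 + 0.55435 + 0.41643 + 0.88538 + 0.47554 + 0.84305) / 6 = 0.6244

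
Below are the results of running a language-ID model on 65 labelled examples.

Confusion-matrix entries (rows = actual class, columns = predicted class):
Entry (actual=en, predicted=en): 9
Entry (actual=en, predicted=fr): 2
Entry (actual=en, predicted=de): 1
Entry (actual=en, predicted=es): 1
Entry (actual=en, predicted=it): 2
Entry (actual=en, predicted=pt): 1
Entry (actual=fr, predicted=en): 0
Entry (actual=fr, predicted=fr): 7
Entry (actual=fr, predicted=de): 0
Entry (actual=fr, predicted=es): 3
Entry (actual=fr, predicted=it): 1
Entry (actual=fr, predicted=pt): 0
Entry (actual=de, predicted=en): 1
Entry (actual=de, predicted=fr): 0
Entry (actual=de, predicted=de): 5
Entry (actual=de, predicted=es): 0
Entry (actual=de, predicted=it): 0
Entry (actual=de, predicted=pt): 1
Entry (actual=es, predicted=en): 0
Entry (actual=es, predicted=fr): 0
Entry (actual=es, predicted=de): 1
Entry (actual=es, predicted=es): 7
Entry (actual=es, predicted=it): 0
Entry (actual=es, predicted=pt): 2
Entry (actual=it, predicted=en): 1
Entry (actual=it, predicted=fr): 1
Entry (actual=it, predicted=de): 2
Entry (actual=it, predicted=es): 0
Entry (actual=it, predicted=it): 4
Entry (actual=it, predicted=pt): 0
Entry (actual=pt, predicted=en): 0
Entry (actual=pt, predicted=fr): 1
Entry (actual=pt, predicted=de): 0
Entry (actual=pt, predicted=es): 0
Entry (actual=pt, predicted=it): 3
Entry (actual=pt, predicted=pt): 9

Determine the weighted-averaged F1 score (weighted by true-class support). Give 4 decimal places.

Per-class F1 score (2·TP/(2·TP+FP+FN)):
  en: TP=9, FP=0+1+0+1+0=2, FN=2+1+1+2+1=7 → 18/27 = 0.66667
  fr: TP=7, FP=2+0+0+1+1=4, FN=0+0+3+1+0=4 → 14/22 = 0.63636
  de: TP=5, FP=1+0+1+2+0=4, FN=1+0+0+0+1=2 → 10/16 = 0.62500
  es: TP=7, FP=1+3+0+0+0=4, FN=0+0+1+0+2=3 → 14/21 = 0.66667
  it: TP=4, FP=2+1+0+0+3=6, FN=1+1+2+0+0=4 → 8/18 = 0.44444
  pt: TP=9, FP=1+0+1+2+0=4, FN=0+1+0+0+3=4 → 18/26 = 0.69231
Weighted-F1 score = Σ (supportᵢ/N)·F1 scoreᵢ with N=65: (16/65)·0.66667 + (11/65)·0.63636 + (7/65)·0.62500 + (10/65)·0.66667 + (8/65)·0.44444 + (13/65)·0.69231 = 0.6348

0.6348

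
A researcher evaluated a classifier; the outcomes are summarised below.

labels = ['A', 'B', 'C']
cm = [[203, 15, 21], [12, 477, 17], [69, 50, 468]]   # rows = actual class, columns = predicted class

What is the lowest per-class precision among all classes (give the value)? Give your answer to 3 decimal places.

Per-class precision (TP/(TP+FP)):
  A: TP=203, FP=12+69=81 → 203/284 = 0.7148
  B: TP=477, FP=15+50=65 → 477/542 = 0.8801
  C: TP=468, FP=21+17=38 → 468/506 = 0.9249
Lowest is class 'A' with precision = 0.715.

0.715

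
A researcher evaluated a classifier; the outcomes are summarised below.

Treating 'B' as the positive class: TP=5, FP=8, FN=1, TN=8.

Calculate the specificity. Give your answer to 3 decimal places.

Specificity = TN/(TN+FP) = 8/(8+8) = 0.500

0.500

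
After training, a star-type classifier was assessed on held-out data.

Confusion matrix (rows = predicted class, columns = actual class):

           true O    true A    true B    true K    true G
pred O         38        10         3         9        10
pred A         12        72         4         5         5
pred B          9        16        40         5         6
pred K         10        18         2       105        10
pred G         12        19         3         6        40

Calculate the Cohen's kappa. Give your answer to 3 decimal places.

Observed agreement pₒ = trace/N = 295/469 = 0.6290
Expected agreement pₑ = Σ (rowᵢ·colᵢ)/N² = (81·70 + 135·98 + 52·76 + 130·145 + 71·80)/469² = 0.2154
κ = (pₒ − pₑ)/(1 − pₑ) = (0.6290 − 0.2154)/(1 − 0.2154) = 0.527

0.527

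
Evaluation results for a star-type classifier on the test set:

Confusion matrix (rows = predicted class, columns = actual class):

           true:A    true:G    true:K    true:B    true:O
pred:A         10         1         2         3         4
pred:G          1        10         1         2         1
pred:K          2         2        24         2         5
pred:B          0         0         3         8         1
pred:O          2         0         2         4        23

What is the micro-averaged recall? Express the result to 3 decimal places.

0.664

Micro-averaging pools counts across classes: ΣTP=75, ΣFP=38, ΣFN=38.
Micro-recall = TP/(TP+FN) on pooled counts = 0.664 (equals overall accuracy in single-label multiclass).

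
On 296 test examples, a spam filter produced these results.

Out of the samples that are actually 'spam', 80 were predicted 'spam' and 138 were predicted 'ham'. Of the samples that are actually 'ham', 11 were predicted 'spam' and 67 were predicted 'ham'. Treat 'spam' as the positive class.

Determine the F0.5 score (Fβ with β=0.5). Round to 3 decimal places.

0.687

Fβ = (1+β²)·TP / ((1+β²)·TP + β²·FN + FP), with β²=1/4
= 1.25·80 / (1.25·80 + 0.25·138 + 11) = 0.687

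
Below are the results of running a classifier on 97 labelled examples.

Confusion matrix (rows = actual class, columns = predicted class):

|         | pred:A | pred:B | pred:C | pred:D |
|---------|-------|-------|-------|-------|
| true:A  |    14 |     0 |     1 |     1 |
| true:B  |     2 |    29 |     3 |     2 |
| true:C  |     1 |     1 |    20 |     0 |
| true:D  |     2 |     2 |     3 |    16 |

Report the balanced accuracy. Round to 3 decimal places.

Balanced accuracy = mean of per-class recall.
  A: recall = 14/16 = 0.8750
  B: recall = 29/36 = 0.8056
  C: recall = 20/22 = 0.9091
  D: recall = 16/23 = 0.6957
Mean = (0.8750 + 0.8056 + 0.9091 + 0.6957) / 4 = 0.821

0.821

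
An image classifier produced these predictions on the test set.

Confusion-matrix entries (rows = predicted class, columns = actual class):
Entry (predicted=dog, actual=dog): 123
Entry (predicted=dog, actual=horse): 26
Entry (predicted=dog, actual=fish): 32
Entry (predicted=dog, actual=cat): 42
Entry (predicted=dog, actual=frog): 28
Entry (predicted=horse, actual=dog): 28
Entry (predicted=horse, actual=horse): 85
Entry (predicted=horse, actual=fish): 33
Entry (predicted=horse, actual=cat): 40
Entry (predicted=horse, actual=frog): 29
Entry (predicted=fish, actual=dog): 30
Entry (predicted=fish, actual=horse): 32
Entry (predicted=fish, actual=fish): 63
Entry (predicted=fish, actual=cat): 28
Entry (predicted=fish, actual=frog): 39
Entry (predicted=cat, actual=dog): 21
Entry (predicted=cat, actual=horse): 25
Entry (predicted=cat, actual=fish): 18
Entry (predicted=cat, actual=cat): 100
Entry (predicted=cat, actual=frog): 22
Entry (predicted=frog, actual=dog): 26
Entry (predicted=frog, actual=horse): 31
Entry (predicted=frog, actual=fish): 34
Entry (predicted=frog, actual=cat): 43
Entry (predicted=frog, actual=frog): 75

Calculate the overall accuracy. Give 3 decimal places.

0.424

Accuracy = trace / total = (123+85+63+100+75=446) / 1053 = 446/1053 = 0.424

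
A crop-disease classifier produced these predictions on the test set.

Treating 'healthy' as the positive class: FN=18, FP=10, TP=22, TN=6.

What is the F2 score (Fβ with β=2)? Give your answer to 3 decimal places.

Fβ = (1+β²)·TP / ((1+β²)·TP + β²·FN + FP), with β²=4
= 5·22 / (5·22 + 4·18 + 10) = 0.573

0.573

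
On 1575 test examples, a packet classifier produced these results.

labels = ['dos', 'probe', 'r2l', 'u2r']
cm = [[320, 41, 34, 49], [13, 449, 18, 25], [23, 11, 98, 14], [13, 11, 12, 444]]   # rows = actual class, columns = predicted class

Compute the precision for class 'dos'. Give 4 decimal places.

0.8672

Treat 'dos' as positive and all other classes as negative.
precision = TP/(TP+FP).
dos: TP=320, FP=13+23+13=49 → 320/369 = 0.86721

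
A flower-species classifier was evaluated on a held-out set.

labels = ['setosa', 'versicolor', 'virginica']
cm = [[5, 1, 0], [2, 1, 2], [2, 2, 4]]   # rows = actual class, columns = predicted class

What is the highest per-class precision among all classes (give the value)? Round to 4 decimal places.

0.6667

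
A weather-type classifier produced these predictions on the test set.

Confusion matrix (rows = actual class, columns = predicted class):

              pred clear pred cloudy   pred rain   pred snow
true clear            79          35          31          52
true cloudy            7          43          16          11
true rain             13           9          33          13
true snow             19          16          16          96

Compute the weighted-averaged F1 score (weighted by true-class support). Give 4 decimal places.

0.5142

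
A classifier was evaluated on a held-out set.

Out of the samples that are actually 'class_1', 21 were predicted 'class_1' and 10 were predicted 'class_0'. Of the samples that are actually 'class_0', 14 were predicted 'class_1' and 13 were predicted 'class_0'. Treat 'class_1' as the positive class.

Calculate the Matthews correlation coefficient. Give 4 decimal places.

MCC = (TP·TN − FP·FN) / √((TP+FP)(TP+FN)(TN+FP)(TN+FN))
Numerator = 21·13 − 14·10 = 133
Denominator = √(35·31·27·23) = √673785 = 820.8441
MCC = 133 / 820.8441 = 0.1620

0.1620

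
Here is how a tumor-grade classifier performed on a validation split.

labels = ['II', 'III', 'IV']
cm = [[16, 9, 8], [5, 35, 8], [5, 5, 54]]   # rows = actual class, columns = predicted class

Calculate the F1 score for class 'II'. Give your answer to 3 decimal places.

0.542

F1 score = 2·TP/(2·TP+FP+FN).
II: TP=16, FP=5+5=10, FN=9+8=17 → 32/59 = 0.5424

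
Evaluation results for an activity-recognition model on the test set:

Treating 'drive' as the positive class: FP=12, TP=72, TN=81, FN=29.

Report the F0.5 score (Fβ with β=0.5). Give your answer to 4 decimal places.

0.8238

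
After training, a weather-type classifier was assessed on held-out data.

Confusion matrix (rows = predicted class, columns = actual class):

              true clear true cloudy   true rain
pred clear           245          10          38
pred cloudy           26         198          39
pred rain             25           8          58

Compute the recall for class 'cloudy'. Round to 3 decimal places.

0.917

Treat 'cloudy' as positive and all other classes as negative.
recall = TP/(TP+FN).
cloudy: TP=198, FN=10+8=18 → 198/216 = 0.9167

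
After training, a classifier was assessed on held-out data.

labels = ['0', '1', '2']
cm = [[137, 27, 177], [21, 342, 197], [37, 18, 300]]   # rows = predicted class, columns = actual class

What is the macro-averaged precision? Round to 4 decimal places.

0.6192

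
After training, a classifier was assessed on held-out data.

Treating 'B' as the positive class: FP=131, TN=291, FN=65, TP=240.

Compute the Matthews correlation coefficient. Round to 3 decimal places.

MCC = (TP·TN − FP·FN) / √((TP+FP)(TP+FN)(TN+FP)(TN+FN))
Numerator = 240·291 − 131·65 = 61325
Denominator = √(371·305·422·356) = √16999501960 = 130382.1382
MCC = 61325 / 130382.1382 = 0.470

0.470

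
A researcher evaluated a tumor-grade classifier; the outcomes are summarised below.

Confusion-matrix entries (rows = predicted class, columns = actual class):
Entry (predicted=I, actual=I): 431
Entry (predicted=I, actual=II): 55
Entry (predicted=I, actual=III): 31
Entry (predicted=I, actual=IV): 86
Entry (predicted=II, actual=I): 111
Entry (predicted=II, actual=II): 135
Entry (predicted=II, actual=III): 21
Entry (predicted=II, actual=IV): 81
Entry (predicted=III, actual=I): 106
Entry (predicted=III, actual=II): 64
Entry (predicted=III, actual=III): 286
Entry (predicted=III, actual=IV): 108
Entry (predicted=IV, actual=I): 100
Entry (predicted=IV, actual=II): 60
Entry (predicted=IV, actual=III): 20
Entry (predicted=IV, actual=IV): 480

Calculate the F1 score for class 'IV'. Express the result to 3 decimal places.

Treat 'IV' as positive and all other classes as negative.
F1 score = 2·TP/(2·TP+FP+FN).
IV: TP=480, FP=100+60+20=180, FN=86+81+108=275 → 960/1415 = 0.6784

0.678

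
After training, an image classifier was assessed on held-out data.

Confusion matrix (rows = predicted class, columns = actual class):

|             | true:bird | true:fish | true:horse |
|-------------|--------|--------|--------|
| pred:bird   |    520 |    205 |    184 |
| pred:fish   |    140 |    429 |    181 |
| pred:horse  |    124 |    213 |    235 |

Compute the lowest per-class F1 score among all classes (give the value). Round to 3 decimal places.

0.401

Per-class F1 score (2·TP/(2·TP+FP+FN)):
  bird: TP=520, FP=205+184=389, FN=140+124=264 → 1040/1693 = 0.6143
  fish: TP=429, FP=140+181=321, FN=205+213=418 → 858/1597 = 0.5373
  horse: TP=235, FP=124+213=337, FN=184+181=365 → 470/1172 = 0.4010
Lowest is class 'horse' with F1 score = 0.401.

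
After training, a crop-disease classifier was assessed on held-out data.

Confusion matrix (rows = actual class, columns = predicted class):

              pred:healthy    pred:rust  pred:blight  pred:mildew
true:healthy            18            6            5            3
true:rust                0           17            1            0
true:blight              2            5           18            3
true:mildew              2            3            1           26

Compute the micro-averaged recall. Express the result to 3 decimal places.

0.718

Micro-averaging pools counts across classes: ΣTP=79, ΣFP=31, ΣFN=31.
Micro-recall = TP/(TP+FN) on pooled counts = 0.718 (equals overall accuracy in single-label multiclass).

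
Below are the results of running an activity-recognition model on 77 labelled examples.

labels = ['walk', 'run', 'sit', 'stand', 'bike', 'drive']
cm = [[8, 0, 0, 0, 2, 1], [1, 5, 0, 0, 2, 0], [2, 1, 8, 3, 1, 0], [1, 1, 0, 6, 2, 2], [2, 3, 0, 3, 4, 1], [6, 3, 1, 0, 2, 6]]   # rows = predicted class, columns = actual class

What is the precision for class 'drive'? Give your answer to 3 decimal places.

Take TP from the diagonal, FP from the rest of the 'drive' prediction marginal, FN from the rest of the 'drive' actual marginal.
precision = TP/(TP+FP).
drive: TP=6, FP=6+3+1+0+2=12 → 6/18 = 0.3333

0.333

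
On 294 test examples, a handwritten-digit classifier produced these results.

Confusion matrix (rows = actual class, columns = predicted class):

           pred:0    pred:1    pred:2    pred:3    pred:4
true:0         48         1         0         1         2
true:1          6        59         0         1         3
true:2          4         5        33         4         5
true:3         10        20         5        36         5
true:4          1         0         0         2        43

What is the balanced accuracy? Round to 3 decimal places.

0.767

Balanced accuracy = mean of per-class recall.
  0: recall = 48/52 = 0.9231
  1: recall = 59/69 = 0.8551
  2: recall = 33/51 = 0.6471
  3: recall = 36/76 = 0.4737
  4: recall = 43/46 = 0.9348
Mean = (0.9231 + 0.8551 + 0.6471 + 0.4737 + 0.9348) / 5 = 0.767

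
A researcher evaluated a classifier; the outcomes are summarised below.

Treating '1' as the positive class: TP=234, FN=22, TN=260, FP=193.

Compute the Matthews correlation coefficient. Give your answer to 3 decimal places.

MCC = (TP·TN − FP·FN) / √((TP+FP)(TP+FN)(TN+FP)(TN+FN))
Numerator = 234·260 − 193·22 = 56594
Denominator = √(427·256·453·282) = √13964170752 = 118170.0925
MCC = 56594 / 118170.0925 = 0.479

0.479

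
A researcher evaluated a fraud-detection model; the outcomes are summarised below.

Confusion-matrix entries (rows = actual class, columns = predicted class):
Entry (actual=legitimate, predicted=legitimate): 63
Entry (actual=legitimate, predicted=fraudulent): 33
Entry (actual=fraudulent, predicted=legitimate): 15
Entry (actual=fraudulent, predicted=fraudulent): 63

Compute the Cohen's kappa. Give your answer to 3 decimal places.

Observed agreement pₒ = trace/N = 126/174 = 0.7241
Expected agreement pₑ = Σ (rowᵢ·colᵢ)/N² = (96·78 + 78·96)/174² = 0.4946
κ = (pₒ − pₑ)/(1 − pₑ) = (0.7241 − 0.4946)/(1 − 0.4946) = 0.454

0.454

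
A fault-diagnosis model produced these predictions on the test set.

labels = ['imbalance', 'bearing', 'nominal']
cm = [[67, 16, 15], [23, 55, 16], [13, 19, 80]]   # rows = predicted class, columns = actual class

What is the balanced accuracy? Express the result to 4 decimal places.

Balanced accuracy = mean of per-class recall.
  imbalance: recall = 67/103 = 0.65049
  bearing: recall = 55/90 = 0.61111
  nominal: recall = 80/111 = 0.72072
Mean = (0.65049 + 0.61111 + 0.72072) / 3 = 0.6608

0.6608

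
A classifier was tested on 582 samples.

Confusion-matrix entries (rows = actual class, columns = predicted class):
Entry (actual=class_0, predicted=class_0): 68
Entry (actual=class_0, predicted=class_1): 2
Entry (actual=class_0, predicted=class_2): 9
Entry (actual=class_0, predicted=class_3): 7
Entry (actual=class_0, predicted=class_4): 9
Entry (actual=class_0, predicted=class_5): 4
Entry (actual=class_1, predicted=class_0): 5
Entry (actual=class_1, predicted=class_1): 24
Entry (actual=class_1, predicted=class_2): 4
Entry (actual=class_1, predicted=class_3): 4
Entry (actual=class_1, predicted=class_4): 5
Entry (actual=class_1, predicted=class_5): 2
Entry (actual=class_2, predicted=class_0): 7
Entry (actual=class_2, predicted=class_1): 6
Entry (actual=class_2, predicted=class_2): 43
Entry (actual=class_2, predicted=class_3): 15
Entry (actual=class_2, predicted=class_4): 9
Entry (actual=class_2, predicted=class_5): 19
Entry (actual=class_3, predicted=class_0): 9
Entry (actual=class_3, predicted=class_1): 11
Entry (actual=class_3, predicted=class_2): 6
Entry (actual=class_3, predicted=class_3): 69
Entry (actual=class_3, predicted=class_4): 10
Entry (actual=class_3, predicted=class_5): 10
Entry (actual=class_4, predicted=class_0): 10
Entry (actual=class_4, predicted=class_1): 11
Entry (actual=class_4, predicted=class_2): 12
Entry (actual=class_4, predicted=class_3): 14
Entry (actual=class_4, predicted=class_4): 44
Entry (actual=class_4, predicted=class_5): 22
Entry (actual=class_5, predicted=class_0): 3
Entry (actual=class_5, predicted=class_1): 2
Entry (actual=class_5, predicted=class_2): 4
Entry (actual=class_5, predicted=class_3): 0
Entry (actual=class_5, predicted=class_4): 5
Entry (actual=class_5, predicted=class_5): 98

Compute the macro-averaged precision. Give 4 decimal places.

0.5747

Per-class precision (TP/(TP+FP)):
  class_0: TP=68, FP=5+7+9+10+3=34 → 68/102 = 0.66667
  class_1: TP=24, FP=2+6+11+11+2=32 → 24/56 = 0.42857
  class_2: TP=43, FP=9+4+6+12+4=35 → 43/78 = 0.55128
  class_3: TP=69, FP=7+4+15+14+0=40 → 69/109 = 0.63303
  class_4: TP=44, FP=9+5+9+10+5=38 → 44/82 = 0.53659
  class_5: TP=98, FP=4+2+19+10+22=57 → 98/155 = 0.63226
Macro-precision = mean = (0.66667 + 0.42857 + 0.55128 + 0.63303 + 0.53659 + 0.63226) / 6 = 0.5747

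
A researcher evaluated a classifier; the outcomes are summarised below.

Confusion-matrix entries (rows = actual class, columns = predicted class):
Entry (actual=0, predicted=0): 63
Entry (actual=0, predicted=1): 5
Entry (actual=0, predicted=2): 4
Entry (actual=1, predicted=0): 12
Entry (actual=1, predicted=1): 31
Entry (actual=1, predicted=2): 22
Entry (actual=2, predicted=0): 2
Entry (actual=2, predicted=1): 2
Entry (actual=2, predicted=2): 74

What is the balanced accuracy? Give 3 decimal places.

0.767

Balanced accuracy = mean of per-class recall.
  0: recall = 63/72 = 0.8750
  1: recall = 31/65 = 0.4769
  2: recall = 74/78 = 0.9487
Mean = (0.8750 + 0.4769 + 0.9487) / 3 = 0.767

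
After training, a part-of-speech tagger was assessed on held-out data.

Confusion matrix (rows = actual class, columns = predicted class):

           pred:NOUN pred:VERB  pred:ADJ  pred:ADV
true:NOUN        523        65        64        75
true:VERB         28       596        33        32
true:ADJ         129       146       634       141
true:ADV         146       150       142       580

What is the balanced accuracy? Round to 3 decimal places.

Balanced accuracy = mean of per-class recall.
  NOUN: recall = 523/727 = 0.7194
  VERB: recall = 596/689 = 0.8650
  ADJ: recall = 634/1050 = 0.6038
  ADV: recall = 580/1018 = 0.5697
Mean = (0.7194 + 0.8650 + 0.6038 + 0.5697) / 4 = 0.689

0.689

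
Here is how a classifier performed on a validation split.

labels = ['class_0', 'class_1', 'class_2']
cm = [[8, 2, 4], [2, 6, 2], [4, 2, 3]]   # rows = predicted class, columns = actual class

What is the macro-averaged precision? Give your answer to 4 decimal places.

Per-class precision (TP/(TP+FP)):
  class_0: TP=8, FP=2+4=6 → 8/14 = 0.57143
  class_1: TP=6, FP=2+2=4 → 6/10 = 0.60000
  class_2: TP=3, FP=4+2=6 → 3/9 = 0.33333
Macro-precision = mean = (0.57143 + 0.60000 + 0.33333) / 3 = 0.5016

0.5016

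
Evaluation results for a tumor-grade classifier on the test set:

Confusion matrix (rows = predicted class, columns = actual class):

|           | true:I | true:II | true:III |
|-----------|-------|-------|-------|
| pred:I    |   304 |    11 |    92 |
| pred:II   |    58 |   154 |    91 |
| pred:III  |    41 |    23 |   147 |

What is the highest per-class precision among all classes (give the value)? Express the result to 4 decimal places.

Per-class precision (TP/(TP+FP)):
  I: TP=304, FP=11+92=103 → 304/407 = 0.74693
  II: TP=154, FP=58+91=149 → 154/303 = 0.50825
  III: TP=147, FP=41+23=64 → 147/211 = 0.69668
Highest is class 'I' with precision = 0.7469.

0.7469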